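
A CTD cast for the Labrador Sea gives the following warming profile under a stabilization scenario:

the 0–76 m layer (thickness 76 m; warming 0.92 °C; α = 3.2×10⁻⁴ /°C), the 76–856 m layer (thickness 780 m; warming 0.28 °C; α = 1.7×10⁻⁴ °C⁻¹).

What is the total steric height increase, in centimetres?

Δh = 5.95 cm

Layer 1: 3.2×10⁻⁴ × 76 × 0.92 = 0.0223744 m
76–856 m: 1.7×10⁻⁴ × 0.28 × 780 = 0.037128 m
Δh = 0.0223744 + 0.037128 = 0.0595024 m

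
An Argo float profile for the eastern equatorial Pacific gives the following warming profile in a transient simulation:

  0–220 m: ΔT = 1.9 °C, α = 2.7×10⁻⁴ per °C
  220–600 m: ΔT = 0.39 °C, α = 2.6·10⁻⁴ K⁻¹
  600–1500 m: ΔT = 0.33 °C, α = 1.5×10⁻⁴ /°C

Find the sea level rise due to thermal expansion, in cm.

1.9 × 2.7×10⁻⁴ × 220 = 0.11286 m
Layer 2: 2.6×10⁻⁴ × 0.39 × 380 = 0.038532 m
600–1500 m: 900 × 1.5×10⁻⁴ × 0.33 = 0.04455 m
Δh = 0.11286 + 0.038532 + 0.04455 = 0.195942 m ≈ 19.6 cm

19.6 cm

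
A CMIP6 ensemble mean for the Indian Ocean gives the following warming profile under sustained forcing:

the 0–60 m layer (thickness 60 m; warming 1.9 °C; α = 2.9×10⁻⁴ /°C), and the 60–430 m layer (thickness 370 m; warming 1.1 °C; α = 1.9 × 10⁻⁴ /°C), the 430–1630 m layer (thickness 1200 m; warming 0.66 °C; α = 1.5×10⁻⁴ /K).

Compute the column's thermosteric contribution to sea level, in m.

0–60 m: 2.9×10⁻⁴ × 60 × 1.9 = 0.03306 m
60–430 m: 1.1 × 370 × 1.9×10⁻⁴ = 0.07733 m
430–1630 m: 1200 × 0.66 × 1.5×10⁻⁴ = 0.11880 m
Δh = 0.03306 + 0.07733 + 0.11880 = 0.22919 m

Δh ≈ 0.229 m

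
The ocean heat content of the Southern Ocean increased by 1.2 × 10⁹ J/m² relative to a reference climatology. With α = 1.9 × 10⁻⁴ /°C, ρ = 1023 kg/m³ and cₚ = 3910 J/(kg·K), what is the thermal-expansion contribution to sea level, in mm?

Δh = αQ/(ρcₚ) = 1.9×10⁻⁴ × 1.2×10⁹ / (1023 × 3910) ≈ 0.057001 m

Δh ≈ 57.0 mm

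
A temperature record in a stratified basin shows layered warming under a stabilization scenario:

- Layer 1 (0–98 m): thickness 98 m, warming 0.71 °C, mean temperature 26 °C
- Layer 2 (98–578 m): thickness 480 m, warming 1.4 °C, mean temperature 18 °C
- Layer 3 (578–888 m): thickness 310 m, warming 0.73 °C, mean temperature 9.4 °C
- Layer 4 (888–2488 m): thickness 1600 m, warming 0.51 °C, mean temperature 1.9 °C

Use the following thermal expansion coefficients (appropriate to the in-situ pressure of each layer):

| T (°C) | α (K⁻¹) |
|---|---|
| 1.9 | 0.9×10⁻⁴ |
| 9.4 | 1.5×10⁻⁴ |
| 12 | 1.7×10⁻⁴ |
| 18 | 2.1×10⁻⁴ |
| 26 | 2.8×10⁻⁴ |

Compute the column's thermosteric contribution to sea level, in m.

Δh ≈ 0.268 m

Layer 1 at 26 °C → α = 2.8×10⁻⁴ K⁻¹
Layer 2 at 18 °C → α = 2.1×10⁻⁴ K⁻¹
Layer 3 at 9.4 °C → α = 1.5×10⁻⁴ K⁻¹
Layer 4 at 1.9 °C → α = 0.9×10⁻⁴ K⁻¹
2.8×10⁻⁴ × 98 × 0.71 = 0.0194824 m
Layer 2: 480 × 2.1×10⁻⁴ × 1.4 = 0.14112 m
310 × 0.73 × 1.5×10⁻⁴ = 0.033945 m
0.51 × 1600 × 0.9×10⁻⁴ = 0.07344 m
Δh = 0.0194824 + 0.14112 + 0.033945 + 0.07344 = 0.2679874 m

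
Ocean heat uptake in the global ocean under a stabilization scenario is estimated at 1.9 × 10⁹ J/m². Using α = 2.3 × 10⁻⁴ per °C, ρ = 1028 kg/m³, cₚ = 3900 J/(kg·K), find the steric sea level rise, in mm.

Δh = αQ/(ρcₚ) = 2.3×10⁻⁴ × 1.9×10⁹ / (1028 × 3900) ≈ 0.10900 m

110 mm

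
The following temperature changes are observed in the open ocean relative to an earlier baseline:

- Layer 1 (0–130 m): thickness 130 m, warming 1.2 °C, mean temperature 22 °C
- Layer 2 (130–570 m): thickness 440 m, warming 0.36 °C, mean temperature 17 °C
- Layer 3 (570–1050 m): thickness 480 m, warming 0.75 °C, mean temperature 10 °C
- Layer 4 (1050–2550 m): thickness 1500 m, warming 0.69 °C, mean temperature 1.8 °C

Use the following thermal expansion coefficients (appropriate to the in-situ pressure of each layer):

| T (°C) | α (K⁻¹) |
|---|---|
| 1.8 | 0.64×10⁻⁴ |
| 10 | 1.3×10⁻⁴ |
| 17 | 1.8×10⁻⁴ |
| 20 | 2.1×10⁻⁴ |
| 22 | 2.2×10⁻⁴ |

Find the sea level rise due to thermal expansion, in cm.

Layer 1 at 22 °C → α = 2.2×10⁻⁴ K⁻¹
Layer 2 at 17 °C → α = 1.8×10⁻⁴ K⁻¹
Layer 3 at 10 °C → α = 1.3×10⁻⁴ K⁻¹
Layer 4 at 1.8 °C → α = 0.64×10⁻⁴ K⁻¹
Layer 1: 1.2 × 2.2×10⁻⁴ × 130 = 0.03432 m
Layer 2: 440 × 1.8×10⁻⁴ × 0.36 = 0.028512 m
Layer 3: 0.75 × 1.3×10⁻⁴ × 480 = 0.04680 m
0.64×10⁻⁴ × 1500 × 0.69 = 0.06624 m
Δh = 0.03432 + 0.028512 + 0.04680 + 0.06624 = 0.175872 m ≈ 17.6 cm

about 17.6 cm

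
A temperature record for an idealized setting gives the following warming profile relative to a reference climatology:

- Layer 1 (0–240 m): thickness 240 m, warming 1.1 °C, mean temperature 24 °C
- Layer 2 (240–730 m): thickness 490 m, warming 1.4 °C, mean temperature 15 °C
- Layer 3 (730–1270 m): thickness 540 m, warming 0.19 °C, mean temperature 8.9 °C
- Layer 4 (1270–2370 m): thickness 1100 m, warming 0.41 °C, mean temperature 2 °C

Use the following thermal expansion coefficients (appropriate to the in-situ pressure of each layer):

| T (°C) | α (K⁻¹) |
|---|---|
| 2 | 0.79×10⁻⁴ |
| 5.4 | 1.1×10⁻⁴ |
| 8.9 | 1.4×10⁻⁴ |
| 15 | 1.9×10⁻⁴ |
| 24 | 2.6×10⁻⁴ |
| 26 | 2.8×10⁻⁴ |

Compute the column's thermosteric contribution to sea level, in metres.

0.25 m

Layer 1 at 24 °C → α = 2.6×10⁻⁴ K⁻¹
Layer 2 at 15 °C → α = 1.9×10⁻⁴ K⁻¹
Layer 3 at 8.9 °C → α = 1.4×10⁻⁴ K⁻¹
Layer 4 at 2 °C → α = 0.79×10⁻⁴ K⁻¹
2.6×10⁻⁴ × 1.1 × 240 = 0.06864 m
490 × 1.4 × 1.9×10⁻⁴ = 0.13034 m
Layer 3: 0.19 × 540 × 1.4×10⁻⁴ = 0.014364 m
1270–2370 m: 0.79×10⁻⁴ × 1100 × 0.41 = 0.035629 m
Δh = 0.06864 + 0.13034 + 0.014364 + 0.035629 = 0.248973 m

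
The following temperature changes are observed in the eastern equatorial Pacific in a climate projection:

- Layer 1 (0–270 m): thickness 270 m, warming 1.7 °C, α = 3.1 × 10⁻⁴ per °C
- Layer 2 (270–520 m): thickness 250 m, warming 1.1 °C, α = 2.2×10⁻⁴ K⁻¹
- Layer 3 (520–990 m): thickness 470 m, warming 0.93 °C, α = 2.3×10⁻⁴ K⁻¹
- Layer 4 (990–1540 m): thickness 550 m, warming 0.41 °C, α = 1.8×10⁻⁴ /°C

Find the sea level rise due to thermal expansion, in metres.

Δh ≈ 0.34 m

Layer 1: 3.1×10⁻⁴ × 270 × 1.7 = 0.14229 m
1.1 × 250 × 2.2×10⁻⁴ = 0.06050 m
Layer 3: 0.93 × 470 × 2.3×10⁻⁴ = 0.100533 m
Layer 4: 1.8×10⁻⁴ × 550 × 0.41 = 0.04059 m
Δh = 0.14229 + 0.06050 + 0.100533 + 0.04059 = 0.343913 m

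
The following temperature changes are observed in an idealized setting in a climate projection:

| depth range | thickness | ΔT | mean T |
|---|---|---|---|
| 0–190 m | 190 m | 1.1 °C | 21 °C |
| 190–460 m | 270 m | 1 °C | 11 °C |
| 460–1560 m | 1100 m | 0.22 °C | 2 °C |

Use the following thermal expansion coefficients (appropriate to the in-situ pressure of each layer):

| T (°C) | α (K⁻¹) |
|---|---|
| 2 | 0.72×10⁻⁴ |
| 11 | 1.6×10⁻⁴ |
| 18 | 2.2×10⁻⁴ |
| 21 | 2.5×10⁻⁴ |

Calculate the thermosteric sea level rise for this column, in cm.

Layer 1 at 21 °C → α = 2.5×10⁻⁴ K⁻¹
Layer 2 at 11 °C → α = 1.6×10⁻⁴ K⁻¹
Layer 3 at 2 °C → α = 0.72×10⁻⁴ K⁻¹
1.1 × 2.5×10⁻⁴ × 190 = 0.05225 m
190–460 m: 270 × 1.6×10⁻⁴ × 1 = 0.04320 m
Layer 3: 0.72×10⁻⁴ × 1100 × 0.22 = 0.017424 m
Δh = 0.05225 + 0.04320 + 0.017424 = 0.112874 m

11.3 cm of thermosteric rise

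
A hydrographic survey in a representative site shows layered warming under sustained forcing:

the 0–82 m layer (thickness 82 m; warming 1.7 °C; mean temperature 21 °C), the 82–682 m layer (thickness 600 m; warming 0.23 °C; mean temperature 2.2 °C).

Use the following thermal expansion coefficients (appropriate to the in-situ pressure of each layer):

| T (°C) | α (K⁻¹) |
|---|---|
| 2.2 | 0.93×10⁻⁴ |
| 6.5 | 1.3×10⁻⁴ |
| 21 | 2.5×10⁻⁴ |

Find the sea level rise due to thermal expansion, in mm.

Layer 1 at 21 °C → α = 2.5×10⁻⁴ K⁻¹
Layer 2 at 2.2 °C → α = 0.93×10⁻⁴ K⁻¹
2.5×10⁻⁴ × 82 × 1.7 = 0.03485 m
82–682 m: 0.23 × 0.93×10⁻⁴ × 600 = 0.012834 m
Δh = 0.03485 + 0.012834 = 0.047684 m ≈ 47.7 mm

47.7 mm of thermosteric rise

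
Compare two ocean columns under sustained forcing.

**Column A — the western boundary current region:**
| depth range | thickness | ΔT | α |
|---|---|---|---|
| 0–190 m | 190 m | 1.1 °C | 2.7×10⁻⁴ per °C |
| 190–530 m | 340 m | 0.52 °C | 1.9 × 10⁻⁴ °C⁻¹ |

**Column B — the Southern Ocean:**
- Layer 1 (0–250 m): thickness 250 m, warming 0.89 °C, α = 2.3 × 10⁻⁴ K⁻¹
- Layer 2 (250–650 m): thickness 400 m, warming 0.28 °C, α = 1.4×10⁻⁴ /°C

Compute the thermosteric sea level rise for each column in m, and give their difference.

A 1.1 × 2.7×10⁻⁴ × 190 = 0.05643 m
A Layer 2: 340 × 1.9×10⁻⁴ × 0.52 = 0.033592 m
A total: 0.090022 m
B 0–250 m: 2.3×10⁻⁴ × 0.89 × 250 = 0.051175 m
B 1.4×10⁻⁴ × 0.28 × 400 = 0.01568 m
B total: 0.066855 m
Difference: 0.090022 − 0.066855 = 0.023167 m

Δh_A ≈ 0.0900 m, Δh_B ≈ 0.0669 m; difference ≈ 0.0232 m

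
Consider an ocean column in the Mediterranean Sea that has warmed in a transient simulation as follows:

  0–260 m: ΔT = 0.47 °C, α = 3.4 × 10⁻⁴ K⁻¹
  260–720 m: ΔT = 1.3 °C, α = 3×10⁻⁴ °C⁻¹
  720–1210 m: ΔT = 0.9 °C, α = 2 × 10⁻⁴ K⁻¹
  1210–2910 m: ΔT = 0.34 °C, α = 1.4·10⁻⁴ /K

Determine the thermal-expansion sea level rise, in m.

0.39 m of thermosteric rise

0–260 m: 3.4×10⁻⁴ × 260 × 0.47 = 0.041548 m
Layer 2: 460 × 1.3 × 3×10⁻⁴ = 0.17940 m
720–1210 m: 0.9 × 490 × 2×10⁻⁴ = 0.08820 m
1210–2910 m: 1.4×10⁻⁴ × 1700 × 0.34 = 0.08092 m
Δh = 0.041548 + 0.17940 + 0.08820 + 0.08092 = 0.390068 m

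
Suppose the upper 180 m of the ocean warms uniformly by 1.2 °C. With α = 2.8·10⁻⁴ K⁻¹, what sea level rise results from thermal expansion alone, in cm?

6.05 cm

Δh = αΔT·H = 2.8×10⁻⁴ × 1.2 × 180 = 0.06048 m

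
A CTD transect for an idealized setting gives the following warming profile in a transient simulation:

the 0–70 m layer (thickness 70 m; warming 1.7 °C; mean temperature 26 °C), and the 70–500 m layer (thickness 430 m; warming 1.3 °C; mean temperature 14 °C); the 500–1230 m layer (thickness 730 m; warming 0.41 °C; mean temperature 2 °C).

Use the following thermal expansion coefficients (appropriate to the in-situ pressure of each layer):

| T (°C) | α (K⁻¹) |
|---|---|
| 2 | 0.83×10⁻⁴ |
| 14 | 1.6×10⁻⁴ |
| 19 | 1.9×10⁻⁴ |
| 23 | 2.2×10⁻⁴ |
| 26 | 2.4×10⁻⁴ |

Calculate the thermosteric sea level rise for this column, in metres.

Layer 1 at 26 °C → α = 2.4×10⁻⁴ K⁻¹
Layer 2 at 14 °C → α = 1.6×10⁻⁴ K⁻¹
Layer 3 at 2 °C → α = 0.83×10⁻⁴ K⁻¹
1.7 × 70 × 2.4×10⁻⁴ = 0.02856 m
Layer 2: 1.6×10⁻⁴ × 1.3 × 430 = 0.08944 m
730 × 0.41 × 0.83×10⁻⁴ = 0.0248419 m
Δh = 0.02856 + 0.08944 + 0.0248419 = 0.1428419 m ≈ 0.143 m

Δh = 0.143 m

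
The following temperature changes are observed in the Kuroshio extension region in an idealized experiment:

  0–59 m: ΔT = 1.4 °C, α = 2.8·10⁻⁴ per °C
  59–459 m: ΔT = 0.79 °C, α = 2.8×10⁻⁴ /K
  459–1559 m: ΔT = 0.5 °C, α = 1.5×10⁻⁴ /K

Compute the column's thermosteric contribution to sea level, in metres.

0.194 m of thermosteric rise

2.8×10⁻⁴ × 59 × 1.4 = 0.023128 m
400 × 2.8×10⁻⁴ × 0.79 = 0.08848 m
1.5×10⁻⁴ × 1100 × 0.5 = 0.08250 m
Δh = 0.023128 + 0.08848 + 0.08250 = 0.194108 m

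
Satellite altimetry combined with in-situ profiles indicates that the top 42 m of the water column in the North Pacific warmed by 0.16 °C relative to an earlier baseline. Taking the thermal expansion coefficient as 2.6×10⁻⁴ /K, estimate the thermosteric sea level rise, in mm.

Δh = αΔT·H = 2.6×10⁻⁴ × 0.16 × 42 = 0.0017472 m

Δh ≈ 1.75 mm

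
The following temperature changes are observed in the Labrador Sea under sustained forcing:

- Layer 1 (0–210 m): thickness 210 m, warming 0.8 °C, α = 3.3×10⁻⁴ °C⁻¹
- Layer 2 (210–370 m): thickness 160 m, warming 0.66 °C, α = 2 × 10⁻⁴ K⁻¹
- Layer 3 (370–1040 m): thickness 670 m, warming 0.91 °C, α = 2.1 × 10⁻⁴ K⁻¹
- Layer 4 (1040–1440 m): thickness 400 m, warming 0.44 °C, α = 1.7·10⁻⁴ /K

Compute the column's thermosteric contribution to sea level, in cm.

Δh ≈ 23.5 cm

0–210 m: 3.3×10⁻⁴ × 0.8 × 210 = 0.05544 m
160 × 2×10⁻⁴ × 0.66 = 0.02112 m
Layer 3: 0.91 × 670 × 2.1×10⁻⁴ = 0.128037 m
Layer 4: 1.7×10⁻⁴ × 0.44 × 400 = 0.02992 m
Δh = 0.05544 + 0.02112 + 0.128037 + 0.02992 = 0.234517 m ≈ 23.5 cm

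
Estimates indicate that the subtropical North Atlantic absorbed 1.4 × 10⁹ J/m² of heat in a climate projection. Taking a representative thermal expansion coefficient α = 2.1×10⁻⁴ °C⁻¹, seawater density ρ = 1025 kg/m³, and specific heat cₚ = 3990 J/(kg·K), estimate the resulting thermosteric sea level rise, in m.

Δh = αQ/(ρcₚ) = 2.1×10⁻⁴ × 1.4×10⁹ / (1025 × 3990) ≈ 0.071887 m

Δh = 0.072 m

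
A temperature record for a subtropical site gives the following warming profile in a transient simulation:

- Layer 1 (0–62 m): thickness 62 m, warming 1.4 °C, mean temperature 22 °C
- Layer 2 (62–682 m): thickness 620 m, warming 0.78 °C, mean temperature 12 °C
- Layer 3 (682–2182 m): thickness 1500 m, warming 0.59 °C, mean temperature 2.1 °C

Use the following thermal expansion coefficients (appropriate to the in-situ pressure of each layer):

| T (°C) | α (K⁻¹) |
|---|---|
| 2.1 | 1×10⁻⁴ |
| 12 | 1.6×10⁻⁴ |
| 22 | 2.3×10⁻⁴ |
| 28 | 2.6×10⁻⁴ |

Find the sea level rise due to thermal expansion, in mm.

Layer 1 at 22 °C → α = 2.3×10⁻⁴ K⁻¹
Layer 2 at 12 °C → α = 1.6×10⁻⁴ K⁻¹
Layer 3 at 2.1 °C → α = 1×10⁻⁴ K⁻¹
62 × 2.3×10⁻⁴ × 1.4 = 0.019964 m
1.6×10⁻⁴ × 620 × 0.78 = 0.077376 m
682–2182 m: 1500 × 1×10⁻⁴ × 0.59 = 0.08850 m
Δh = 0.019964 + 0.077376 + 0.08850 = 0.18584 m ≈ 186 mm

Δh = 186 mm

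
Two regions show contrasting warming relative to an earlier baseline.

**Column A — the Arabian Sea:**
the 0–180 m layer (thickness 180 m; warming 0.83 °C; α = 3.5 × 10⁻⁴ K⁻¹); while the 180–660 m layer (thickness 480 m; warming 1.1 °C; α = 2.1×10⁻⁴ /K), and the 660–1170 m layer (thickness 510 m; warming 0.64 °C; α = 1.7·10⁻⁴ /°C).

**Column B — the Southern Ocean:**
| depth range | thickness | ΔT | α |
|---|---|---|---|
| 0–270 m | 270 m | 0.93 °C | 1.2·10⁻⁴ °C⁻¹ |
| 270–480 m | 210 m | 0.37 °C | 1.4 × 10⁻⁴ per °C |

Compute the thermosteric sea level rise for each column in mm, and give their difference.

A: 220 mm; B: 41 mm; difference 180 mm

A Layer 1: 0.83 × 180 × 3.5×10⁻⁴ = 0.05229 m
A Layer 2: 2.1×10⁻⁴ × 480 × 1.1 = 0.11088 m
A Layer 3: 1.7×10⁻⁴ × 510 × 0.64 = 0.055488 m
A total: 0.218658 m
B 0–270 m: 1.2×10⁻⁴ × 270 × 0.93 = 0.030132 m
B Layer 2: 1.4×10⁻⁴ × 0.37 × 210 = 0.010878 m
B total: 0.04101 m
Difference: 0.218658 − 0.04101 = 0.177648 m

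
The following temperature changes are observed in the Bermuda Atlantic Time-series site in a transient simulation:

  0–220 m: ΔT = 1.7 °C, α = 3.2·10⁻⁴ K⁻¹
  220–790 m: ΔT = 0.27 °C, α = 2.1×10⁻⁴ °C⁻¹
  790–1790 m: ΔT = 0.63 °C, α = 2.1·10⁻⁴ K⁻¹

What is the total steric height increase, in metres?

0–220 m: 220 × 3.2×10⁻⁴ × 1.7 = 0.11968 m
220–790 m: 2.1×10⁻⁴ × 0.27 × 570 = 0.032319 m
1000 × 2.1×10⁻⁴ × 0.63 = 0.13230 m
Δh = 0.11968 + 0.032319 + 0.13230 = 0.284299 m ≈ 0.284 m

Δh = 0.284 m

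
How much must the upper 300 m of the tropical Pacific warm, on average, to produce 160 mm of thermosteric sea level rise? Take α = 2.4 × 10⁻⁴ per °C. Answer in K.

ΔT = Δh/(αH) = 0.16 / (2.4×10⁻⁴ × 300) ≈ 2.222 K

about 2.2 K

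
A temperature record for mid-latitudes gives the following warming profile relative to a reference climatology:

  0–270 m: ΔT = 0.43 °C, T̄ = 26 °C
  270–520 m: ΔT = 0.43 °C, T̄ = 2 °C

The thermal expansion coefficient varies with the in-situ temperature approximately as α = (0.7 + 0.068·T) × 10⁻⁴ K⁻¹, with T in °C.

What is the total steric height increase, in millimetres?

37.6 mm

Layer 1: α = (0.7 + 0.068×26)×10⁻⁴ = 2.468×10⁻⁴ K⁻¹
Layer 2: α = (0.7 + 0.068×2)×10⁻⁴ = 0.836×10⁻⁴ K⁻¹
0–270 m: 0.43 × 270 × 2.468×10⁻⁴ = 0.02865348 m
270–520 m: 250 × 0.43 × 0.836×10⁻⁴ = 0.008987 m
Δh = 0.02865348 + 0.008987 = 0.03764048 m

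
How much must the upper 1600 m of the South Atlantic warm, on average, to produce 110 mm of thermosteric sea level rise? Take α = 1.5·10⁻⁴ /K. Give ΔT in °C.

ΔT ≈ 0.46 °C

ΔT = Δh/(αH) = 0.11 / (1.5×10⁻⁴ × 1600) ≈ 0.4583 °C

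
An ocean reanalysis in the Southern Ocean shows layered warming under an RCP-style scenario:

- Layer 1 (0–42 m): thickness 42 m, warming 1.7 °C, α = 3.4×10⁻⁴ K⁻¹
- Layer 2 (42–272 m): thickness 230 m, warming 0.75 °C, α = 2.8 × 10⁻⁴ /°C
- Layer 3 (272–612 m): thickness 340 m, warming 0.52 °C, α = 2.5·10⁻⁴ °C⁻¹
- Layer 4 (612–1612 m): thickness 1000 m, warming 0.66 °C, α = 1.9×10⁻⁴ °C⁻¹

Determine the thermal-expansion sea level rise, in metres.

Layer 1: 1.7 × 42 × 3.4×10⁻⁴ = 0.024276 m
230 × 2.8×10⁻⁴ × 0.75 = 0.04830 m
0.52 × 2.5×10⁻⁴ × 340 = 0.04420 m
Layer 4: 1000 × 1.9×10⁻⁴ × 0.66 = 0.12540 m
Δh = 0.024276 + 0.04830 + 0.04420 + 0.12540 = 0.242176 m

0.242 m of thermosteric rise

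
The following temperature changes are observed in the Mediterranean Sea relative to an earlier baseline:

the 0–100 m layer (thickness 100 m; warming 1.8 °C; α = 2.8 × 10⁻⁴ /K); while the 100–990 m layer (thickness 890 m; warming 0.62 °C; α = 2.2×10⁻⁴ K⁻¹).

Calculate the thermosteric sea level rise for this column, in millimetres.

2.8×10⁻⁴ × 100 × 1.8 = 0.05040 m
100–990 m: 0.62 × 890 × 2.2×10⁻⁴ = 0.121396 m
Δh = 0.05040 + 0.121396 = 0.171796 m

172 mm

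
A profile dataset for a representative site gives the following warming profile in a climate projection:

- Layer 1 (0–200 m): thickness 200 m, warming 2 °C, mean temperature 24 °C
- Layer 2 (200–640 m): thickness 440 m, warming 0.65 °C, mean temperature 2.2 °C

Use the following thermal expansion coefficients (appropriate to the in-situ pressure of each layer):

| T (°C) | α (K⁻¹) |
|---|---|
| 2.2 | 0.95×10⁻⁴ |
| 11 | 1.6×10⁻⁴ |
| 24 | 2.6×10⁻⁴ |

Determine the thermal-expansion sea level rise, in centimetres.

Layer 1 at 24 °C → α = 2.6×10⁻⁴ K⁻¹
Layer 2 at 2.2 °C → α = 0.95×10⁻⁴ K⁻¹
0–200 m: 200 × 2.6×10⁻⁴ × 2 = 0.10400 m
Layer 2: 440 × 0.65 × 0.95×10⁻⁴ = 0.02717 m
Δh = 0.10400 + 0.02717 = 0.13117 m ≈ 13 cm

about 13 cm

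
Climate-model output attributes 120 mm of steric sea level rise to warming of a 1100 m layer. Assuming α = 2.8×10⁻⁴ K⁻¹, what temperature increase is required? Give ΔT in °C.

ΔT ≈ 0.39 °C

ΔT = Δh/(αH) = 0.12 / (2.8×10⁻⁴ × 1100) ≈ 0.3896 °C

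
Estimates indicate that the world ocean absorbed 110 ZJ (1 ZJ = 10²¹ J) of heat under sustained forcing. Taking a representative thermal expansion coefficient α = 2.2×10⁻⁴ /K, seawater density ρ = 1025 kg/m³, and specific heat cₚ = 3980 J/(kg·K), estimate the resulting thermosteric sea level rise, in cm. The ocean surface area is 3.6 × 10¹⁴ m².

Per unit area: Q = 110×10²¹ / (3.6×10¹⁴) ≈ 3.056×10⁸ J/m²
Δh = αQ/(ρcₚ) = 2.2×10⁻⁴ × 3.056×10⁸ / (1025 × 3980) ≈ 0.01648 m

Δh ≈ 1.6 cm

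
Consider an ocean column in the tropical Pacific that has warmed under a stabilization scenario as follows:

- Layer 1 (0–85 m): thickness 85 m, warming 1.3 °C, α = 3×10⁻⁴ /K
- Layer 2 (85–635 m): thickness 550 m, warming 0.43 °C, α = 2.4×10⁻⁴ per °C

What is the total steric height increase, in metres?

0.0899 m of thermosteric rise

Layer 1: 1.3 × 3×10⁻⁴ × 85 = 0.03315 m
Layer 2: 550 × 2.4×10⁻⁴ × 0.43 = 0.05676 m
Δh = 0.03315 + 0.05676 = 0.08991 m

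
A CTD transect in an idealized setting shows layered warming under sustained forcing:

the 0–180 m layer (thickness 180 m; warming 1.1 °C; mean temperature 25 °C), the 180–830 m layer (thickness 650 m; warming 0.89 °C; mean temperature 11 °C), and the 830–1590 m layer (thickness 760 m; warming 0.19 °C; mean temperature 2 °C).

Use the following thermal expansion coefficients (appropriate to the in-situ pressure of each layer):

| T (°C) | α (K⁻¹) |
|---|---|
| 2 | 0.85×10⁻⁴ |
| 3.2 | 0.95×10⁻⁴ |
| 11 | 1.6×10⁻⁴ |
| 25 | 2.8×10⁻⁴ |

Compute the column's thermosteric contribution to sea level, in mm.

Δh = 160 mm

Layer 1 at 25 °C → α = 2.8×10⁻⁴ K⁻¹
Layer 2 at 11 °C → α = 1.6×10⁻⁴ K⁻¹
Layer 3 at 2 °C → α = 0.85×10⁻⁴ K⁻¹
0–180 m: 1.1 × 2.8×10⁻⁴ × 180 = 0.05544 m
650 × 1.6×10⁻⁴ × 0.89 = 0.09256 m
0.19 × 760 × 0.85×10⁻⁴ = 0.012274 m
Δh = 0.05544 + 0.09256 + 0.012274 = 0.160274 m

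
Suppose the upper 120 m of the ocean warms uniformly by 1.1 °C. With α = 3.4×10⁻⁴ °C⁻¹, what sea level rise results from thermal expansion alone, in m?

Δh ≈ 0.045 m

Δh = αΔT·H = 3.4×10⁻⁴ × 1.1 × 120 = 0.04488 m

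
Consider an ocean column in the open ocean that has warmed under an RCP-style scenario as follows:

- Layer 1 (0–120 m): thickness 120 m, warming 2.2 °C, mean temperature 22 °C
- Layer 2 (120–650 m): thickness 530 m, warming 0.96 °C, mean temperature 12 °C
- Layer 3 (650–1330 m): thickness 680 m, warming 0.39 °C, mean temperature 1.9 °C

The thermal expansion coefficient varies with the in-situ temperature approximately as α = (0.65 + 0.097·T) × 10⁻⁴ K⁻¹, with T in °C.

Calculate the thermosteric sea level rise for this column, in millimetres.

Layer 1: α = (0.65 + 0.097×22)×10⁻⁴ = 2.784×10⁻⁴ K⁻¹
Layer 2: α = (0.65 + 0.097×12)×10⁻⁴ = 1.814×10⁻⁴ K⁻¹
Layer 3: α = (0.65 + 0.097×1.9)×10⁻⁴ = 0.8343×10⁻⁴ K⁻¹
0–120 m: 120 × 2.2 × 2.784×10⁻⁴ = 0.0734976 m
Layer 2: 0.96 × 530 × 1.814×10⁻⁴ = 0.09229632 m
Layer 3: 0.39 × 0.8343×10⁻⁴ × 680 = 0.022125636 m
Δh = 0.0734976 + 0.09229632 + 0.022125636 = 0.187919556 m

Δh ≈ 190 mm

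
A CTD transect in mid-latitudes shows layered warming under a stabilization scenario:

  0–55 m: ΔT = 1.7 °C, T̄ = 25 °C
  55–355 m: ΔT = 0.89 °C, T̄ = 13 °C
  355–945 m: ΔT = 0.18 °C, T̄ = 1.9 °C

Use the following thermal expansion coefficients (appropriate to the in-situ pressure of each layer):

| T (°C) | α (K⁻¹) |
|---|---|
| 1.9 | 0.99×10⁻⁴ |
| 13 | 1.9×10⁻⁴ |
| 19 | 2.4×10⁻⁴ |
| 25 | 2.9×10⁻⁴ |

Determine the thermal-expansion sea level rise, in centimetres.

about 8.8 cm

Layer 1 at 25 °C → α = 2.9×10⁻⁴ K⁻¹
Layer 2 at 13 °C → α = 1.9×10⁻⁴ K⁻¹
Layer 3 at 1.9 °C → α = 0.99×10⁻⁴ K⁻¹
0–55 m: 2.9×10⁻⁴ × 55 × 1.7 = 0.027115 m
1.9×10⁻⁴ × 300 × 0.89 = 0.05073 m
Layer 3: 0.18 × 0.99×10⁻⁴ × 590 = 0.0105138 m
Δh = 0.027115 + 0.05073 + 0.0105138 = 0.0883588 m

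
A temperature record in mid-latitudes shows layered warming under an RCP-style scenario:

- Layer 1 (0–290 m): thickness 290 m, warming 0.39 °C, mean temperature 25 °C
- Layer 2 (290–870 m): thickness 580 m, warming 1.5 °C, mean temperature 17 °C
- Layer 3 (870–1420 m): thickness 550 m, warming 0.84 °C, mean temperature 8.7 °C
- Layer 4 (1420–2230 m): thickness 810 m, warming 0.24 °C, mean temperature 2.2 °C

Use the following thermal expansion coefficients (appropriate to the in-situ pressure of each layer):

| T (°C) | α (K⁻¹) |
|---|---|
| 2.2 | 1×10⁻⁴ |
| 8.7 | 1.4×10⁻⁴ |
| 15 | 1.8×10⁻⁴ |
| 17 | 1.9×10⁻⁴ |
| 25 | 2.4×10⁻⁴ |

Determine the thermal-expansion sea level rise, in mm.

Layer 1 at 25 °C → α = 2.4×10⁻⁴ K⁻¹
Layer 2 at 17 °C → α = 1.9×10⁻⁴ K⁻¹
Layer 3 at 8.7 °C → α = 1.4×10⁻⁴ K⁻¹
Layer 4 at 2.2 °C → α = 1×10⁻⁴ K⁻¹
Layer 1: 0.39 × 290 × 2.4×10⁻⁴ = 0.027144 m
290–870 m: 1.5 × 580 × 1.9×10⁻⁴ = 0.16530 m
0.84 × 1.4×10⁻⁴ × 550 = 0.06468 m
1420–2230 m: 810 × 0.24 × 1×10⁻⁴ = 0.01944 m
Δh = 0.027144 + 0.16530 + 0.06468 + 0.01944 = 0.276564 m

Δh ≈ 277 mm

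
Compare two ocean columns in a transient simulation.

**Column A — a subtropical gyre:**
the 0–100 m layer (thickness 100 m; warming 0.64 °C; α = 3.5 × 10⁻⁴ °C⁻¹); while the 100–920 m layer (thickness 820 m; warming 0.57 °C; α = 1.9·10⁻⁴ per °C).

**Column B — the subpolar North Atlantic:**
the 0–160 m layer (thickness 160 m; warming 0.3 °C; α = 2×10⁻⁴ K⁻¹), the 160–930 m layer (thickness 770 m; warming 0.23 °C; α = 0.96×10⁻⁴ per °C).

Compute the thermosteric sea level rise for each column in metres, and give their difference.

A Layer 1: 0.64 × 100 × 3.5×10⁻⁴ = 0.02240 m
A Layer 2: 1.9×10⁻⁴ × 0.57 × 820 = 0.088806 m
A total: 0.111206 m
B 0–160 m: 2×10⁻⁴ × 0.3 × 160 = 0.00960 m
B 0.23 × 770 × 0.96×10⁻⁴ = 0.0170016 m
B total: 0.0266016 m
Difference: 0.111206 − 0.0266016 = 0.0846044 m

A: 0.111 m; B: 0.0266 m; difference 0.0846 m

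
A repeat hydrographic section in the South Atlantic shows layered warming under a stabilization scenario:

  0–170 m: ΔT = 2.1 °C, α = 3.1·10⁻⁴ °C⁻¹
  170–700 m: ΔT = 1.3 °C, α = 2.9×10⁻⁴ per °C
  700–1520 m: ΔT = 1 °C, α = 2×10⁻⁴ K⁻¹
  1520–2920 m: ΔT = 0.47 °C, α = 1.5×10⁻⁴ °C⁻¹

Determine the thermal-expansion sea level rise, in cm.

57.3 cm

Layer 1: 2.1 × 3.1×10⁻⁴ × 170 = 0.11067 m
2.9×10⁻⁴ × 1.3 × 530 = 0.19981 m
Layer 3: 820 × 2×10⁻⁴ × 1 = 0.16400 m
1520–2920 m: 1400 × 1.5×10⁻⁴ × 0.47 = 0.09870 m
Δh = 0.11067 + 0.19981 + 0.16400 + 0.09870 = 0.57318 m ≈ 57.3 cm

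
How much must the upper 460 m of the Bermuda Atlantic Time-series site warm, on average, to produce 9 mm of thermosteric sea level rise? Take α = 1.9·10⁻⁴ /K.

about 0.10 K

ΔT = Δh/(αH) = 0.009 / (1.9×10⁻⁴ × 460) ≈ 0.1030 K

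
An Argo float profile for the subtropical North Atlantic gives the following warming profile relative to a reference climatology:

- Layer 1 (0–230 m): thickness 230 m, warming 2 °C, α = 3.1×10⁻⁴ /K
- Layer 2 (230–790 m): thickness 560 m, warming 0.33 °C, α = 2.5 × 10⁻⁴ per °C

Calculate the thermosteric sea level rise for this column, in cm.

Δh ≈ 18.9 cm

3.1×10⁻⁴ × 2 × 230 = 0.14260 m
Layer 2: 0.33 × 560 × 2.5×10⁻⁴ = 0.04620 m
Δh = 0.14260 + 0.04620 = 0.18880 m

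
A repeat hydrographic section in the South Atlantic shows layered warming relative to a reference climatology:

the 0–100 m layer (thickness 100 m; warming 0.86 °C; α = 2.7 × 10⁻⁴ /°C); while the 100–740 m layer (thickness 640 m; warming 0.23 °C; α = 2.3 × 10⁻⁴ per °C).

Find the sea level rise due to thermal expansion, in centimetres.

5.7 cm of thermosteric rise

0–100 m: 100 × 2.7×10⁻⁴ × 0.86 = 0.02322 m
Layer 2: 640 × 2.3×10⁻⁴ × 0.23 = 0.033856 m
Δh = 0.02322 + 0.033856 = 0.057076 m ≈ 5.7 cm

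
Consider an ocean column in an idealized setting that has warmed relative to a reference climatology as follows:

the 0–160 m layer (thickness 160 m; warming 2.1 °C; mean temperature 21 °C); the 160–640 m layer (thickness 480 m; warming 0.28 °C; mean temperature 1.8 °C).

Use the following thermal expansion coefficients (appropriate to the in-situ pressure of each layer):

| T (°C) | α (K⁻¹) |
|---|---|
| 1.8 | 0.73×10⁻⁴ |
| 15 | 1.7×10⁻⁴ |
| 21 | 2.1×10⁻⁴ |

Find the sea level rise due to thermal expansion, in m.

Layer 1 at 21 °C → α = 2.1×10⁻⁴ K⁻¹
Layer 2 at 1.8 °C → α = 0.73×10⁻⁴ K⁻¹
160 × 2.1 × 2.1×10⁻⁴ = 0.07056 m
Layer 2: 0.28 × 0.73×10⁻⁴ × 480 = 0.0098112 m
Δh = 0.07056 + 0.0098112 = 0.0803712 m ≈ 0.0804 m

Δh = 0.0804 m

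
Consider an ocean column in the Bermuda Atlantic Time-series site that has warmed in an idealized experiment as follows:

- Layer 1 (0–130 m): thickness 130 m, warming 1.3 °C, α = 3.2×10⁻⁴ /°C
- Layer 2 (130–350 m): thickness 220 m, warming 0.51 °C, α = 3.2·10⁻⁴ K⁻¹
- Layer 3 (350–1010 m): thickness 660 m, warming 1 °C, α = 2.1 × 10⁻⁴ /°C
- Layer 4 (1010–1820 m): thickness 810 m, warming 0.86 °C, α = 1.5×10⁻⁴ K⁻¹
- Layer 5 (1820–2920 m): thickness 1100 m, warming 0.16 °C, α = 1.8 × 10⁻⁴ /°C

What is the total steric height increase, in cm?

Layer 1: 130 × 3.2×10⁻⁴ × 1.3 = 0.05408 m
Layer 2: 0.51 × 220 × 3.2×10⁻⁴ = 0.035904 m
660 × 1 × 2.1×10⁻⁴ = 0.13860 m
0.86 × 1.5×10⁻⁴ × 810 = 0.10449 m
Layer 5: 1.8×10⁻⁴ × 1100 × 0.16 = 0.03168 m
Δh = 0.05408 + 0.035904 + 0.13860 + 0.10449 + 0.03168 = 0.364754 m

about 36.5 cm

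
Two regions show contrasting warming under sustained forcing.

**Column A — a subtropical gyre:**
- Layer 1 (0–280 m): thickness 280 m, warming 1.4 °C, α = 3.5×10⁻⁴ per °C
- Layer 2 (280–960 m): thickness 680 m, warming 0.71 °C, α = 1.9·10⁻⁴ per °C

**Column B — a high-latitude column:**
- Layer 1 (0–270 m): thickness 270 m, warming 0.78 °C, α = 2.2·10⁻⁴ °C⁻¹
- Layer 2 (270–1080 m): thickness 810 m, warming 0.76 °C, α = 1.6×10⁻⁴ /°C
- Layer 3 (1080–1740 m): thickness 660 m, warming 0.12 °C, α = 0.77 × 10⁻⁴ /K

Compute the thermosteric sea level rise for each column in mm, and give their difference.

Δh_A ≈ 229 mm, Δh_B ≈ 151 mm; difference ≈ 78.0 mm

A 0–280 m: 1.4 × 280 × 3.5×10⁻⁴ = 0.13720 m
A 280–960 m: 680 × 1.9×10⁻⁴ × 0.71 = 0.091732 m
A total: 0.228932 m
B 0–270 m: 2.2×10⁻⁴ × 0.78 × 270 = 0.046332 m
B 810 × 0.76 × 1.6×10⁻⁴ = 0.098496 m
B Layer 3: 660 × 0.12 × 0.77×10⁻⁴ = 0.0060984 m
B total: 0.1509264 m
Difference: 0.228932 − 0.1509264 = 0.0780056 m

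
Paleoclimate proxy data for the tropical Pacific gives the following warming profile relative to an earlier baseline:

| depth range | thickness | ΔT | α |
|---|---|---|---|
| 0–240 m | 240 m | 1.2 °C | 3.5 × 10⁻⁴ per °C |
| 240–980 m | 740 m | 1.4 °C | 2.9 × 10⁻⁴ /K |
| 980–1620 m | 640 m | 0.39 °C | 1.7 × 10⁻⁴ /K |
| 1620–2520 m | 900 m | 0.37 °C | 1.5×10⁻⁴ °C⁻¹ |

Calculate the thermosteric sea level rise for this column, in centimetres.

Δh ≈ 49 cm

1.2 × 3.5×10⁻⁴ × 240 = 0.10080 m
Layer 2: 2.9×10⁻⁴ × 1.4 × 740 = 0.30044 m
Layer 3: 1.7×10⁻⁴ × 0.39 × 640 = 0.042432 m
1620–2520 m: 1.5×10⁻⁴ × 0.37 × 900 = 0.04995 m
Δh = 0.10080 + 0.30044 + 0.042432 + 0.04995 = 0.493622 m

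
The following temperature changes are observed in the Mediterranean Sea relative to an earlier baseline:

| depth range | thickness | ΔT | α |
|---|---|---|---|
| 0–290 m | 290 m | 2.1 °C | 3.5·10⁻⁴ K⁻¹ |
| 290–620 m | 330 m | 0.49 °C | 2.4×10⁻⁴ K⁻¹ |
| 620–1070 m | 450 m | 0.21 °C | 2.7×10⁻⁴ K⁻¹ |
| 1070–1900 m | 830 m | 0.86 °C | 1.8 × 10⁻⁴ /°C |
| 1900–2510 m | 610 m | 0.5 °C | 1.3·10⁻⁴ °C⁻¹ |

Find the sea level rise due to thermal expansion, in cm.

Δh ≈ 44.6 cm

Layer 1: 3.5×10⁻⁴ × 290 × 2.1 = 0.21315 m
290–620 m: 0.49 × 330 × 2.4×10⁻⁴ = 0.038808 m
Layer 3: 2.7×10⁻⁴ × 450 × 0.21 = 0.025515 m
1070–1900 m: 830 × 0.86 × 1.8×10⁻⁴ = 0.128484 m
1900–2510 m: 1.3×10⁻⁴ × 610 × 0.5 = 0.03965 m
Δh = 0.21315 + 0.038808 + 0.025515 + 0.128484 + 0.03965 = 0.445607 m ≈ 44.6 cm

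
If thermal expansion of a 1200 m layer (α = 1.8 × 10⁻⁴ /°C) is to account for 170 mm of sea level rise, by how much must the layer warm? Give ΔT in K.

ΔT = Δh/(αH) = 0.17 / (1.8×10⁻⁴ × 1200) ≈ 0.7870 K

about 0.79 K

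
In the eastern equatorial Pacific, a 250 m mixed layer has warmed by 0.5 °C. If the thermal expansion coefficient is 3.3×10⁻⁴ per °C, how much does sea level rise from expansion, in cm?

Δh = 4.13 cm

Δh = αΔT·H = 3.3×10⁻⁴ × 0.5 × 250 = 0.04125 m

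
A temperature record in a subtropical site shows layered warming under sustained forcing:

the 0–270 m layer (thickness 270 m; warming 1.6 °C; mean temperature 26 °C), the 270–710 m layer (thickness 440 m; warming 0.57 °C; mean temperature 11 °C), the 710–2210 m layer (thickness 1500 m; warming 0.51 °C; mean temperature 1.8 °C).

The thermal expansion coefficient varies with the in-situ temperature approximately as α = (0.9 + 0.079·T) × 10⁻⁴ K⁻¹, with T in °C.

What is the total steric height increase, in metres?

about 0.252 m

Layer 1: α = (0.9 + 0.079×26)×10⁻⁴ = 2.954×10⁻⁴ K⁻¹
Layer 2: α = (0.9 + 0.079×11)×10⁻⁴ = 1.769×10⁻⁴ K⁻¹
Layer 3: α = (0.9 + 0.079×1.8)×10⁻⁴ = 1.0422×10⁻⁴ K⁻¹
0–270 m: 1.6 × 2.954×10⁻⁴ × 270 = 0.1276128 m
270–710 m: 0.57 × 440 × 1.769×10⁻⁴ = 0.04436652 m
Layer 3: 1500 × 1.0422×10⁻⁴ × 0.51 = 0.0797283 m
Δh = 0.1276128 + 0.04436652 + 0.0797283 = 0.25170762 m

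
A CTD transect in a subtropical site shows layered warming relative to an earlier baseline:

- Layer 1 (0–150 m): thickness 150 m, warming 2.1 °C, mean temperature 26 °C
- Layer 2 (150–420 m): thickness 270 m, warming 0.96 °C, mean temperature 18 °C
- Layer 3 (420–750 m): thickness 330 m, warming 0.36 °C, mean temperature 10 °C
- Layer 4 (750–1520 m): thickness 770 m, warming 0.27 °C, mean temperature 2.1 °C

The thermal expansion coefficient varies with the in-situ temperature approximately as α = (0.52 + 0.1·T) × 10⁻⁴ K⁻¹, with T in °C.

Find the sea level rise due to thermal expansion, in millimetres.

Δh ≈ 192 mm

Layer 1: α = (0.52 + 0.1×26)×10⁻⁴ = 3.12×10⁻⁴ K⁻¹
Layer 2: α = (0.52 + 0.1×18)×10⁻⁴ = 2.32×10⁻⁴ K⁻¹
Layer 3: α = (0.52 + 0.1×10)×10⁻⁴ = 1.52×10⁻⁴ K⁻¹
Layer 4: α = (0.52 + 0.1×2.1)×10⁻⁴ = 0.73×10⁻⁴ K⁻¹
Layer 1: 3.12×10⁻⁴ × 150 × 2.1 = 0.09828 m
0.96 × 2.32×10⁻⁴ × 270 = 0.0601344 m
420–750 m: 0.36 × 330 × 1.52×10⁻⁴ = 0.0180576 m
Layer 4: 770 × 0.27 × 0.73×10⁻⁴ = 0.0151767 m
Δh = 0.09828 + 0.0601344 + 0.0180576 + 0.0151767 = 0.1916487 m ≈ 192 mm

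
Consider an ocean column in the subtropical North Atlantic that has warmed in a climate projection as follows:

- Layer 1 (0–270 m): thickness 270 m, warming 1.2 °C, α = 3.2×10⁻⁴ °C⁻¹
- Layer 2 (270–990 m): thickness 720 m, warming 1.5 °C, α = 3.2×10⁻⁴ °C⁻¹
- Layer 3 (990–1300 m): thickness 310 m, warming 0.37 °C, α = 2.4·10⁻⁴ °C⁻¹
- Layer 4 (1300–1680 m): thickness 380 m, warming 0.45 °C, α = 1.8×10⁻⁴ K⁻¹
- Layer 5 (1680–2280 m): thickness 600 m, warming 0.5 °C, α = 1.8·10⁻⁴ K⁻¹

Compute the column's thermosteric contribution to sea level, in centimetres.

3.2×10⁻⁴ × 1.2 × 270 = 0.10368 m
1.5 × 3.2×10⁻⁴ × 720 = 0.34560 m
Layer 3: 310 × 2.4×10⁻⁴ × 0.37 = 0.027528 m
Layer 4: 1.8×10⁻⁴ × 0.45 × 380 = 0.03078 m
1680–2280 m: 1.8×10⁻⁴ × 600 × 0.5 = 0.05400 m
Δh = 0.10368 + 0.34560 + 0.027528 + 0.03078 + 0.05400 = 0.561588 m

56 cm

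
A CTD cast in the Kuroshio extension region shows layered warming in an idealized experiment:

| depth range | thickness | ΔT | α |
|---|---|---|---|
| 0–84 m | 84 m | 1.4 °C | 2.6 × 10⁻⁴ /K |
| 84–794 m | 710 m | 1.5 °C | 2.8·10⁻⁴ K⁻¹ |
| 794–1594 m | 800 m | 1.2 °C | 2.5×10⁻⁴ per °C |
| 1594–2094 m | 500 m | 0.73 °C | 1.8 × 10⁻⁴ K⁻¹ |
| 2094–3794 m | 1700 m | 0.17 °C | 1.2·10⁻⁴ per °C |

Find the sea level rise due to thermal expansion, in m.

Layer 1: 84 × 2.6×10⁻⁴ × 1.4 = 0.030576 m
Layer 2: 710 × 1.5 × 2.8×10⁻⁴ = 0.29820 m
1.2 × 2.5×10⁻⁴ × 800 = 0.24000 m
1594–2094 m: 0.73 × 1.8×10⁻⁴ × 500 = 0.06570 m
2094–3794 m: 1.2×10⁻⁴ × 1700 × 0.17 = 0.03468 m
Δh = 0.030576 + 0.29820 + 0.24000 + 0.06570 + 0.03468 = 0.669156 m

0.669 m of thermosteric rise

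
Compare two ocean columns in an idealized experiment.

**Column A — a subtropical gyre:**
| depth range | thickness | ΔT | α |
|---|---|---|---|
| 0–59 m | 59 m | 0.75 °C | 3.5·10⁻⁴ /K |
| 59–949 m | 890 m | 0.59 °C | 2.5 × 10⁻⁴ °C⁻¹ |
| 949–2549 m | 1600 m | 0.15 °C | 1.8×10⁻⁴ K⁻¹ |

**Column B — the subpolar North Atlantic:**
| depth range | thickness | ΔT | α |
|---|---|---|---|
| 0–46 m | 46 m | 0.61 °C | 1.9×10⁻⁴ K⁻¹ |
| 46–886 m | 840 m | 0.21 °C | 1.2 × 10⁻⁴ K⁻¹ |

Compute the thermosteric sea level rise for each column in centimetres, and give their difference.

Δh_A ≈ 19.0 cm, Δh_B ≈ 2.65 cm; difference ≈ 16.3 cm

A Layer 1: 59 × 3.5×10⁻⁴ × 0.75 = 0.0154875 m
A Layer 2: 890 × 0.59 × 2.5×10⁻⁴ = 0.131275 m
A 0.15 × 1600 × 1.8×10⁻⁴ = 0.04320 m
A total: 0.1899625 m
B 1.9×10⁻⁴ × 0.61 × 46 = 0.0053314 m
B Layer 2: 1.2×10⁻⁴ × 840 × 0.21 = 0.021168 m
B total: 0.0264994 m
Difference: 0.1899625 − 0.0264994 = 0.1634631 m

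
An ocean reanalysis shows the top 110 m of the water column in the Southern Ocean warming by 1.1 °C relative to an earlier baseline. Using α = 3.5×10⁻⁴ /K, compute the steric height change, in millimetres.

Δh = αΔT·H = 3.5×10⁻⁴ × 1.1 × 110 = 0.04235 m

about 42.4 mm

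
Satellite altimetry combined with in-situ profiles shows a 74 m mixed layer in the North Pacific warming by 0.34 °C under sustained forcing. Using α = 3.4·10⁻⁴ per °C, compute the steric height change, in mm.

8.55 mm

Δh = αΔT·H = 3.4×10⁻⁴ × 0.34 × 74 = 0.0085544 m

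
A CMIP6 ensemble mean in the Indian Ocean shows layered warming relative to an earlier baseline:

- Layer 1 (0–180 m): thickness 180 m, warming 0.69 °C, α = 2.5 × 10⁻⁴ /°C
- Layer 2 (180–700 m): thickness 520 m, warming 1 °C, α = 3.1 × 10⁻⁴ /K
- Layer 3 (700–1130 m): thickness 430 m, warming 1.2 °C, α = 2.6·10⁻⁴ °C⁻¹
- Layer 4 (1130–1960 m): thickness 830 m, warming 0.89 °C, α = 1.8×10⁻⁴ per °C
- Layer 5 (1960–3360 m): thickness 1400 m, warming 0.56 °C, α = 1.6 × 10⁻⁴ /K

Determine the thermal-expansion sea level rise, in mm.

580 mm

Layer 1: 2.5×10⁻⁴ × 0.69 × 180 = 0.03105 m
Layer 2: 1 × 3.1×10⁻⁴ × 520 = 0.16120 m
2.6×10⁻⁴ × 430 × 1.2 = 0.13416 m
0.89 × 830 × 1.8×10⁻⁴ = 0.132966 m
1960–3360 m: 1400 × 0.56 × 1.6×10⁻⁴ = 0.12544 m
Δh = 0.03105 + 0.16120 + 0.13416 + 0.132966 + 0.12544 = 0.584816 m ≈ 580 mm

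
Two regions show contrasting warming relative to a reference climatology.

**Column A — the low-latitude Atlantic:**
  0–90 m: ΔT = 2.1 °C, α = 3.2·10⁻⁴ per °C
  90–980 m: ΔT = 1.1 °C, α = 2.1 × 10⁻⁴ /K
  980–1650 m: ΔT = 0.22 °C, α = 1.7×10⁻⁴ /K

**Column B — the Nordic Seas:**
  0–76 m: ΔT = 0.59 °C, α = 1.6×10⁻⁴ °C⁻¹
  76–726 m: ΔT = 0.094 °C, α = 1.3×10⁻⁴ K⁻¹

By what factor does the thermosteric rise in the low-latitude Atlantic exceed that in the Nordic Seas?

19

A 2.1 × 3.2×10⁻⁴ × 90 = 0.06048 m
A 2.1×10⁻⁴ × 890 × 1.1 = 0.20559 m
A Layer 3: 0.22 × 1.7×10⁻⁴ × 670 = 0.025058 m
A total: 0.291128 m
B Layer 1: 76 × 0.59 × 1.6×10⁻⁴ = 0.0071744 m
B 1.3×10⁻⁴ × 650 × 0.094 = 0.007943 m
B total: 0.0151174 m
Ratio: 0.291128 / 0.0151174 ≈ 19.26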